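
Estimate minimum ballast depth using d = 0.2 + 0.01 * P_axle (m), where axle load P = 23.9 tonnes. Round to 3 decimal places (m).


d = 0.2 + 0.01 * 23.9
d = 0.2 + 0.239
d = 0.439 m

0.439


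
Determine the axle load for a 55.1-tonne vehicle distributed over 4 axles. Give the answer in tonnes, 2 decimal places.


Load per axle = total weight / number of axles
Load = 55.1 / 4
Load = 13.78 tonnes

13.78


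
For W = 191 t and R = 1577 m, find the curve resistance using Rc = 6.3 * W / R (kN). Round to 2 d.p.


Rc = 6.3 * W / R
Rc = 6.3 * 191 / 1577
Rc = 1203.3 / 1577
Rc = 0.76 kN

0.76


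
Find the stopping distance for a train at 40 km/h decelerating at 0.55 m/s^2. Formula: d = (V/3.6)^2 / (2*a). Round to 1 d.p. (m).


Convert speed: V = 40 / 3.6 = 11.1111 m/s
V^2 = 123.4568
d = 123.4568 / (2 * 0.55)
d = 123.4568 / 1.1
d = 112.2 m

112.2


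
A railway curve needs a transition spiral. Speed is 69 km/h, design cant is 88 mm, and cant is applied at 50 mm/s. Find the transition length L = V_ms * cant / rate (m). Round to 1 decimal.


Convert speed: V = 69 / 3.6 = 19.1667 m/s
L = 19.1667 * 88 / 50
L = 1686.6667 / 50
L = 33.7 m

33.7


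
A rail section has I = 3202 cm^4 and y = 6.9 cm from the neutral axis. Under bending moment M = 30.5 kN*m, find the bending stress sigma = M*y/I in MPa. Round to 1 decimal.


Convert units:
M = 30.5 kN*m = 30500000 N*mm
y = 6.9 cm = 69 mm
I = 3202 cm^4 = 32020000 mm^4
sigma = 30500000 * 69 / 32020000
sigma = 65.7 MPa

65.7


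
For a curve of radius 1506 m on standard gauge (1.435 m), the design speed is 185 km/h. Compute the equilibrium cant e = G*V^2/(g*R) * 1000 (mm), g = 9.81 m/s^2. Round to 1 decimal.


Convert speed: V = 185 / 3.6 = 51.3889 m/s
Apply formula: e = 1.435 * 51.3889^2 / (9.81 * 1506)
e = 1.435 * 2640.8179 / 14773.86
e = 0.256505 m = 256.5 mm

256.5


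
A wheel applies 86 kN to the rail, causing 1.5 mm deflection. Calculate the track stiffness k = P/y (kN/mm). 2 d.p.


Track stiffness k = P / y
k = 86 / 1.5
k = 57.33 kN/mm

57.33


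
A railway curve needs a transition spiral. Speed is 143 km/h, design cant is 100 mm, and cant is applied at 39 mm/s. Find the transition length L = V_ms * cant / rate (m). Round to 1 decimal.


Convert speed: V = 143 / 3.6 = 39.7222 m/s
L = 39.7222 * 100 / 39
L = 3972.2222 / 39
L = 101.9 m

101.9


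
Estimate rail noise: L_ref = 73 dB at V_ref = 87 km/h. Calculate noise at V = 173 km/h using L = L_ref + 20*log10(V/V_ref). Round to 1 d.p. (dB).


V/V_ref = 173 / 87 = 1.988506
log10(1.988506) = 0.298527
20 * 0.298527 = 5.9705
L = 73 + 5.9705 = 79.0 dB

79.0


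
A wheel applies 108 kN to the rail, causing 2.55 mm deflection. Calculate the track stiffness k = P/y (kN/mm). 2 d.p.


Track stiffness k = P / y
k = 108 / 2.55
k = 42.35 kN/mm

42.35


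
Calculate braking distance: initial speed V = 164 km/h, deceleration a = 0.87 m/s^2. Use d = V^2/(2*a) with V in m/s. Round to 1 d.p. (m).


Convert speed: V = 164 / 3.6 = 45.5556 m/s
V^2 = 2075.3086
d = 2075.3086 / (2 * 0.87)
d = 2075.3086 / 1.74
d = 1192.7 m

1192.7


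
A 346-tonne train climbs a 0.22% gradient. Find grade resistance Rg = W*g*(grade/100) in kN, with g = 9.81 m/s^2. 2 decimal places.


Rg = W * 9.81 * grade / 100
Rg = 346 * 9.81 * 0.22 / 100
Rg = 3394.26 * 0.0022
Rg = 7.47 kN

7.47


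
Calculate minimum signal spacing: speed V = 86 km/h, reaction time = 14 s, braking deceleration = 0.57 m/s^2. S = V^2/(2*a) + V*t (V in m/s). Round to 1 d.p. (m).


V = 86 / 3.6 = 23.8889 m/s
Braking distance = 23.8889^2 / (2*0.57) = 500.5956 m
Sighting distance = 23.8889 * 14 = 334.4444 m
S = 500.5956 + 334.4444 = 835.0 m

835.0


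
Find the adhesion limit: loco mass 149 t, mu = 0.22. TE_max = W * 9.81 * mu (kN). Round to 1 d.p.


TE_max = W * g * mu
TE_max = 149 * 9.81 * 0.22
TE_max = 1461.69 * 0.22
TE_max = 321.6 kN

321.6


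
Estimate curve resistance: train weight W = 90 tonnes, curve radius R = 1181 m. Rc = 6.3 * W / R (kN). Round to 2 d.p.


Rc = 6.3 * W / R
Rc = 6.3 * 90 / 1181
Rc = 567.0 / 1181
Rc = 0.48 kN

0.48


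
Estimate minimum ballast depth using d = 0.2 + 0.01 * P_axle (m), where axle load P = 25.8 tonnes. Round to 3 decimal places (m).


d = 0.2 + 0.01 * 25.8
d = 0.2 + 0.258
d = 0.458 m

0.458


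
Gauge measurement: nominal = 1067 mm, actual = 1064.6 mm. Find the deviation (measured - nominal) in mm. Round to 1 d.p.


Deviation = measured - nominal
Deviation = 1064.6 - 1067
Deviation = -2.4 mm

-2.4


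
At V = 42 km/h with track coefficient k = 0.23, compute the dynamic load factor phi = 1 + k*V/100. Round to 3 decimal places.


phi = 1 + k * V / 100
phi = 1 + 0.23 * 42 / 100
phi = 1 + 0.0966
phi = 1.097

1.097


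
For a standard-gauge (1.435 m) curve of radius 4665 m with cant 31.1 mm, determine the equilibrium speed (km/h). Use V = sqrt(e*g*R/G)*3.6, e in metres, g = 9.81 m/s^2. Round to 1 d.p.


Convert cant: e = 31.1 mm = 0.0311 m
V_ms = sqrt(0.0311 * 9.81 * 4665 / 1.435)
V_ms = sqrt(991.811509) = 31.493 m/s
V = 31.493 * 3.6 = 113.4 km/h

113.4


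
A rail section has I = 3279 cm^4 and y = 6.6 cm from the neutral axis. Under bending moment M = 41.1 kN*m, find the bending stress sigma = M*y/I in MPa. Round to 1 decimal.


Convert units:
M = 41.1 kN*m = 41100000 N*mm
y = 6.6 cm = 66 mm
I = 3279 cm^4 = 32790000 mm^4
sigma = 41100000 * 66 / 32790000
sigma = 82.7 MPa

82.7


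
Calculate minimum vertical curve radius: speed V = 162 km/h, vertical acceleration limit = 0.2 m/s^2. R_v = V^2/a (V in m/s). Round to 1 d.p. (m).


Convert speed: V = 162 / 3.6 = 45.0 m/s
V^2 = 2025.0 m^2/s^2
R_v = 2025.0 / 0.2
R_v = 10125.0 m

10125.0


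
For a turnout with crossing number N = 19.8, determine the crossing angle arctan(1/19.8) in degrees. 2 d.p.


1/N = 1/19.8 = 0.050505
angle = arctan(0.050505) = 0.050462 rad
angle = 0.050462 * 180/pi = 2.89 degrees

2.89


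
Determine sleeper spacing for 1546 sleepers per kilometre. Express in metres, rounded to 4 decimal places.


Spacing = 1000 m / number of sleepers
Spacing = 1000 / 1546
Spacing = 0.6468 m

0.6468


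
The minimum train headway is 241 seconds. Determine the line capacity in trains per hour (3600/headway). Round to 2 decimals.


Capacity = 3600 / headway
Capacity = 3600 / 241
Capacity = 14.94 trains/hour

14.94


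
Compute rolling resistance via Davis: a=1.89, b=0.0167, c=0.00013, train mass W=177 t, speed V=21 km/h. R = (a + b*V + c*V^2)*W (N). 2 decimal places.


b*V = 0.0167 * 21 = 0.3507
c*V^2 = 0.00013 * 441 = 0.05733
R_per_t = 1.89 + 0.3507 + 0.05733 = 2.29803 N/t
R_total = 2.29803 * 177 = 406.75 N

406.75


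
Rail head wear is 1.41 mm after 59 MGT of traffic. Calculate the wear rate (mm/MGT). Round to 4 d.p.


Wear rate = total wear / cumulative tonnage
Rate = 1.41 / 59
Rate = 0.0239 mm/MGT

0.0239


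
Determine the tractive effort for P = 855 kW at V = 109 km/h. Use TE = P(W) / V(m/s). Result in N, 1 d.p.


Convert: P = 855 kW = 855000 W
V = 109 / 3.6 = 30.2778 m/s
TE = 855000 / 30.2778
TE = 28238.5 N

28238.5


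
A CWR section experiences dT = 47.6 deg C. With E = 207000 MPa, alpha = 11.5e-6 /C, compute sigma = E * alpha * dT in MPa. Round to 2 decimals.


sigma = E * alpha * dT
sigma = 207000 * 11.5e-6 * 47.6
sigma = 2.3805 * 47.6
sigma = 113.31 MPa

113.31


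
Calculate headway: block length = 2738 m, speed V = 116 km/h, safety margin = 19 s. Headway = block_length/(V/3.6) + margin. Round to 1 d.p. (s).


V = 116 / 3.6 = 32.2222 m/s
Block traversal time = 2738 / 32.2222 = 84.9724 s
Headway = 84.9724 + 19
Headway = 104.0 s

104.0


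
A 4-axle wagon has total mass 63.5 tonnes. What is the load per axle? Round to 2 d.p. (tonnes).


Load per axle = total weight / number of axles
Load = 63.5 / 4
Load = 15.88 tonnes

15.88


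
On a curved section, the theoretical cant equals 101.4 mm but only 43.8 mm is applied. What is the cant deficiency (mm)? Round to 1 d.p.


Cant deficiency = equilibrium cant - actual cant
CD = 101.4 - 43.8
CD = 57.6 mm

57.6


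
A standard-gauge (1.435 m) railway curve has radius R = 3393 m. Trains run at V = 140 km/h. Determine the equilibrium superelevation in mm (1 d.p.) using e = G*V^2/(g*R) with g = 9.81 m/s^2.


Convert speed: V = 140 / 3.6 = 38.8889 m/s
Apply formula: e = 1.435 * 38.8889^2 / (9.81 * 3393)
e = 1.435 * 1512.3457 / 33285.33
e = 0.0652 m = 65.2 mm

65.2


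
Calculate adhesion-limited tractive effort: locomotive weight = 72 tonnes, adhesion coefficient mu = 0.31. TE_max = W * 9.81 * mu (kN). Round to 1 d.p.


TE_max = W * g * mu
TE_max = 72 * 9.81 * 0.31
TE_max = 706.32 * 0.31
TE_max = 219.0 kN

219.0


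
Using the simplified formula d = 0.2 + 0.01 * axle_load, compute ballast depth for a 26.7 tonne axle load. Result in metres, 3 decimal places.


d = 0.2 + 0.01 * 26.7
d = 0.2 + 0.267
d = 0.467 m

0.467


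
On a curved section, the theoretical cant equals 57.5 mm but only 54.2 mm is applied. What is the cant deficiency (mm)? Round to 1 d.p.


Cant deficiency = equilibrium cant - actual cant
CD = 57.5 - 54.2
CD = 3.3 mm

3.3


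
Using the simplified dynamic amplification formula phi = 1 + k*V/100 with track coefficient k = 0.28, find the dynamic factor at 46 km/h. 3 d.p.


phi = 1 + k * V / 100
phi = 1 + 0.28 * 46 / 100
phi = 1 + 0.1288
phi = 1.129

1.129


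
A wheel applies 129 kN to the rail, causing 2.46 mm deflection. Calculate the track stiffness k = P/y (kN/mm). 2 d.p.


Track stiffness k = P / y
k = 129 / 2.46
k = 52.44 kN/mm

52.44


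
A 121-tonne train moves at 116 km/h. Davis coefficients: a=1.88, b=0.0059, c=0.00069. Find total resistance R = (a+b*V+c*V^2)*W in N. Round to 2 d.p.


b*V = 0.0059 * 116 = 0.6844
c*V^2 = 0.00069 * 13456 = 9.28464
R_per_t = 1.88 + 0.6844 + 9.28464 = 11.84904 N/t
R_total = 11.84904 * 121 = 1433.73 N

1433.73


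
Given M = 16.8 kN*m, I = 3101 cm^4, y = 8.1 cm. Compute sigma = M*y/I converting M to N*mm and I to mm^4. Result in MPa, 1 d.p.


Convert units:
M = 16.8 kN*m = 16800000 N*mm
y = 8.1 cm = 81 mm
I = 3101 cm^4 = 31010000 mm^4
sigma = 16800000 * 81 / 31010000
sigma = 43.9 MPa

43.9


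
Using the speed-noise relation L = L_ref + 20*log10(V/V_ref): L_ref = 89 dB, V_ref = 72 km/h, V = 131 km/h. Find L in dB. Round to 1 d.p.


V/V_ref = 131 / 72 = 1.819444
log10(1.819444) = 0.259939
20 * 0.259939 = 5.1988
L = 89 + 5.1988 = 94.2 dB

94.2


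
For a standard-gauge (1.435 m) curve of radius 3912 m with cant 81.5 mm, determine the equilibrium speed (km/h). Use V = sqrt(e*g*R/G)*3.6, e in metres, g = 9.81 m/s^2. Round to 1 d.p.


Convert cant: e = 81.5 mm = 0.0815 m
V_ms = sqrt(0.0815 * 9.81 * 3912 / 1.435)
V_ms = sqrt(2179.583749) = 46.686 m/s
V = 46.686 * 3.6 = 168.1 km/h

168.1


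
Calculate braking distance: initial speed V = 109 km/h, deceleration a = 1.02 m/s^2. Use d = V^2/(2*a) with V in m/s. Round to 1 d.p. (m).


Convert speed: V = 109 / 3.6 = 30.2778 m/s
V^2 = 916.7438
d = 916.7438 / (2 * 1.02)
d = 916.7438 / 2.04
d = 449.4 m

449.4


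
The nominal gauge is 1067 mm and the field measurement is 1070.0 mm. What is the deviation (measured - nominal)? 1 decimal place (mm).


Deviation = measured - nominal
Deviation = 1070.0 - 1067
Deviation = 3.0 mm

3.0


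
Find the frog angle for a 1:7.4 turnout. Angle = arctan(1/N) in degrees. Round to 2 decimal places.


1/N = 1/7.4 = 0.135135
angle = arctan(0.135135) = 0.134321 rad
angle = 0.134321 * 180/pi = 7.70 degrees

7.70


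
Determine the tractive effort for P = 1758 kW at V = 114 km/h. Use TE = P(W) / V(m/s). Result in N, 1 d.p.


Convert: P = 1758 kW = 1758000 W
V = 114 / 3.6 = 31.6667 m/s
TE = 1758000 / 31.6667
TE = 55515.8 N

55515.8


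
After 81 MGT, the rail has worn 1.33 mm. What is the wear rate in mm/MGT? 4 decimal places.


Wear rate = total wear / cumulative tonnage
Rate = 1.33 / 81
Rate = 0.0164 mm/MGT

0.0164


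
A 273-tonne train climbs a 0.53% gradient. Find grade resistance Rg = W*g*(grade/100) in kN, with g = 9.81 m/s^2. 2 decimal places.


Rg = W * 9.81 * grade / 100
Rg = 273 * 9.81 * 0.53 / 100
Rg = 2678.13 * 0.0053
Rg = 14.19 kN

14.19


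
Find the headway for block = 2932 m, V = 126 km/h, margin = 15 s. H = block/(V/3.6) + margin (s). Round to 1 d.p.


V = 126 / 3.6 = 35.0 m/s
Block traversal time = 2932 / 35.0 = 83.7714 s
Headway = 83.7714 + 15
Headway = 98.8 s

98.8


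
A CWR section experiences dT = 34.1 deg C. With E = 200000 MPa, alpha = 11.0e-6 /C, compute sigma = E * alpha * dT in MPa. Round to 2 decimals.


sigma = E * alpha * dT
sigma = 200000 * 11.0e-6 * 34.1
sigma = 2.2 * 34.1
sigma = 75.02 MPa

75.02


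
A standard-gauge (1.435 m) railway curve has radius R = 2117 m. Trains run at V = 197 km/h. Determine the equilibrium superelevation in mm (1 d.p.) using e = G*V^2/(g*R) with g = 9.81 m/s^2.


Convert speed: V = 197 / 3.6 = 54.7222 m/s
Apply formula: e = 1.435 * 54.7222^2 / (9.81 * 2117)
e = 1.435 * 2994.5216 / 20767.77
e = 0.206914 m = 206.9 mm

206.9


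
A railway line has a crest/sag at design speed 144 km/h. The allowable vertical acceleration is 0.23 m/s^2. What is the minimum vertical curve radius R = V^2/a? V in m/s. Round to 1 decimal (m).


Convert speed: V = 144 / 3.6 = 40.0 m/s
V^2 = 1600.0 m^2/s^2
R_v = 1600.0 / 0.23
R_v = 6956.5 m

6956.5


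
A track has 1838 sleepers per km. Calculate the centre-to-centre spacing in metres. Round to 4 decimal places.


Spacing = 1000 m / number of sleepers
Spacing = 1000 / 1838
Spacing = 0.5441 m

0.5441


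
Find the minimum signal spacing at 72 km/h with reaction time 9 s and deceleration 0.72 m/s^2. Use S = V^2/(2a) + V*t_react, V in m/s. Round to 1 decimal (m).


V = 72 / 3.6 = 20.0 m/s
Braking distance = 20.0^2 / (2*0.72) = 277.7778 m
Sighting distance = 20.0 * 9 = 180.0 m
S = 277.7778 + 180.0 = 457.8 m

457.8


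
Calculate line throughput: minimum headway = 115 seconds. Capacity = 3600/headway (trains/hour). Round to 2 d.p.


Capacity = 3600 / headway
Capacity = 3600 / 115
Capacity = 31.30 trains/hour

31.30


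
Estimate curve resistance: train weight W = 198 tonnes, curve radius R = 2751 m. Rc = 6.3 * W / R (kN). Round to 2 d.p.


Rc = 6.3 * W / R
Rc = 6.3 * 198 / 2751
Rc = 1247.4 / 2751
Rc = 0.45 kN

0.45


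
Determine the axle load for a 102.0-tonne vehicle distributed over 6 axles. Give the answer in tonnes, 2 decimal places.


Load per axle = total weight / number of axles
Load = 102.0 / 6
Load = 17.00 tonnes

17.00


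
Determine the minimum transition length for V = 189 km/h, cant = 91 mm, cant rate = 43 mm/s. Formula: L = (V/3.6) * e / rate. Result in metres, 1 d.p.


Convert speed: V = 189 / 3.6 = 52.5 m/s
L = 52.5 * 91 / 43
L = 4777.5 / 43
L = 111.1 m

111.1


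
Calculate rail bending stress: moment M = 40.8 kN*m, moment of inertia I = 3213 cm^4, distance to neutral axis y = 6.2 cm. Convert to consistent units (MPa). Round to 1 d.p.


Convert units:
M = 40.8 kN*m = 40800000 N*mm
y = 6.2 cm = 62 mm
I = 3213 cm^4 = 32130000 mm^4
sigma = 40800000 * 62 / 32130000
sigma = 78.7 MPa

78.7


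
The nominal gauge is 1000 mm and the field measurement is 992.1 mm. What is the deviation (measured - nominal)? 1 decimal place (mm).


Deviation = measured - nominal
Deviation = 992.1 - 1000
Deviation = -7.9 mm

-7.9


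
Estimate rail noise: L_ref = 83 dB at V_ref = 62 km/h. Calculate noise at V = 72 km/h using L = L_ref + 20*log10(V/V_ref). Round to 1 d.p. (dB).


V/V_ref = 72 / 62 = 1.16129
log10(1.16129) = 0.064941
20 * 0.064941 = 1.2988
L = 83 + 1.2988 = 84.3 dB

84.3


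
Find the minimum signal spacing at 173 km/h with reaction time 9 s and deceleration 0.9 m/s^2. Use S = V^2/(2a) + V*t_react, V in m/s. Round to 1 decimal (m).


V = 173 / 3.6 = 48.0556 m/s
Braking distance = 48.0556^2 / (2*0.9) = 1282.9647 m
Sighting distance = 48.0556 * 9 = 432.5 m
S = 1282.9647 + 432.5 = 1715.5 m

1715.5


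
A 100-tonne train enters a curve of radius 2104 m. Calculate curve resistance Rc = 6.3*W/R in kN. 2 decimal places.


Rc = 6.3 * W / R
Rc = 6.3 * 100 / 2104
Rc = 630.0 / 2104
Rc = 0.30 kN

0.30


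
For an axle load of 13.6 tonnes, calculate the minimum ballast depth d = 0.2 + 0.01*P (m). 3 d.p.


d = 0.2 + 0.01 * 13.6
d = 0.2 + 0.136
d = 0.336 m

0.336


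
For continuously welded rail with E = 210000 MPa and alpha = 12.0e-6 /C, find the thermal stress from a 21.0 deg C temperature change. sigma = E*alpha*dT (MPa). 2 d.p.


sigma = E * alpha * dT
sigma = 210000 * 12.0e-6 * 21.0
sigma = 2.52 * 21.0
sigma = 52.92 MPa

52.92


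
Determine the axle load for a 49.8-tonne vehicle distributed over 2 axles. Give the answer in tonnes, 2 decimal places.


Load per axle = total weight / number of axles
Load = 49.8 / 2
Load = 24.90 tonnes

24.90


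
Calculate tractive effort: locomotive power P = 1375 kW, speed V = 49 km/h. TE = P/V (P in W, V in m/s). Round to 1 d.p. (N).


Convert: P = 1375 kW = 1375000 W
V = 49 / 3.6 = 13.6111 m/s
TE = 1375000 / 13.6111
TE = 101020.4 N

101020.4


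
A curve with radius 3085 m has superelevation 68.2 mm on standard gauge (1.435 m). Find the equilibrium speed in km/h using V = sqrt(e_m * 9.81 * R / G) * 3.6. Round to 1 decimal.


Convert cant: e = 68.2 mm = 0.0682 m
V_ms = sqrt(0.0682 * 9.81 * 3085 / 1.435)
V_ms = sqrt(1438.323742) = 37.9252 m/s
V = 37.9252 * 3.6 = 136.5 km/h

136.5


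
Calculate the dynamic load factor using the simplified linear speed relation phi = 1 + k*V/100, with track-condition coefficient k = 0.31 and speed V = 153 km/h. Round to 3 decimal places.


phi = 1 + k * V / 100
phi = 1 + 0.31 * 153 / 100
phi = 1 + 0.4743
phi = 1.474

1.474


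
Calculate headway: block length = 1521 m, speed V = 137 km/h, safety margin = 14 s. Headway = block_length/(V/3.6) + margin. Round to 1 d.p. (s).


V = 137 / 3.6 = 38.0556 m/s
Block traversal time = 1521 / 38.0556 = 39.9679 s
Headway = 39.9679 + 14
Headway = 54.0 s

54.0


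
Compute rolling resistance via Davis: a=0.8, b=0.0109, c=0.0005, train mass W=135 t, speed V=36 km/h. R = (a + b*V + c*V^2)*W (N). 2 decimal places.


b*V = 0.0109 * 36 = 0.3924
c*V^2 = 0.0005 * 1296 = 0.648
R_per_t = 0.8 + 0.3924 + 0.648 = 1.8404 N/t
R_total = 1.8404 * 135 = 248.45 N

248.45


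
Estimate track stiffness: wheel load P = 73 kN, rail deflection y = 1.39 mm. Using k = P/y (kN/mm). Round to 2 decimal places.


Track stiffness k = P / y
k = 73 / 1.39
k = 52.52 kN/mm

52.52


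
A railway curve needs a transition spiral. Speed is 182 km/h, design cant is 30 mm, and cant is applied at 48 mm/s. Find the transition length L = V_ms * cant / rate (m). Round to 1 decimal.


Convert speed: V = 182 / 3.6 = 50.5556 m/s
L = 50.5556 * 30 / 48
L = 1516.6667 / 48
L = 31.6 m

31.6


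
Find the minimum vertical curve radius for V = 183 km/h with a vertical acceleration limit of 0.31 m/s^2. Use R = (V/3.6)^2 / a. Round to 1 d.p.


Convert speed: V = 183 / 3.6 = 50.8333 m/s
V^2 = 2584.0278 m^2/s^2
R_v = 2584.0278 / 0.31
R_v = 8335.6 m

8335.6


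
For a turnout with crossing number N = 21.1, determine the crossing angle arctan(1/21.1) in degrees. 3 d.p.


1/N = 1/21.1 = 0.047393
angle = arctan(0.047393) = 0.047358 rad
angle = 0.047358 * 180/pi = 2.713 degrees

2.713


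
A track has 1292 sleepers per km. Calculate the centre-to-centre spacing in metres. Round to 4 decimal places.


Spacing = 1000 m / number of sleepers
Spacing = 1000 / 1292
Spacing = 0.7740 m

0.7740


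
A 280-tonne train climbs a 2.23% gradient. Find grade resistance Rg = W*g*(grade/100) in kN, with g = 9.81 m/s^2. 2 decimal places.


Rg = W * 9.81 * grade / 100
Rg = 280 * 9.81 * 2.23 / 100
Rg = 2746.8 * 0.0223
Rg = 61.25 kN

61.25


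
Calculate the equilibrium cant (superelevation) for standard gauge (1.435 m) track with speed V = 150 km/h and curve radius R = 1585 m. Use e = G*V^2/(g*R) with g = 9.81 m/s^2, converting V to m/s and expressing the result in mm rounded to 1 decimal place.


Convert speed: V = 150 / 3.6 = 41.6667 m/s
Apply formula: e = 1.435 * 41.6667^2 / (9.81 * 1585)
e = 1.435 * 1736.1111 / 15548.85
e = 0.160225 m = 160.2 mm

160.2


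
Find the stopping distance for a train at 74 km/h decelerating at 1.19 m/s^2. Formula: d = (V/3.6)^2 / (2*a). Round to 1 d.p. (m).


Convert speed: V = 74 / 3.6 = 20.5556 m/s
V^2 = 422.5309
d = 422.5309 / (2 * 1.19)
d = 422.5309 / 2.38
d = 177.5 m

177.5


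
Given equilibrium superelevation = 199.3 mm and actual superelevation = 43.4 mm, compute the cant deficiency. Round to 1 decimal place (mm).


Cant deficiency = equilibrium cant - actual cant
CD = 199.3 - 43.4
CD = 155.9 mm

155.9


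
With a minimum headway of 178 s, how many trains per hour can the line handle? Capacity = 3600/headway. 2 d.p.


Capacity = 3600 / headway
Capacity = 3600 / 178
Capacity = 20.22 trains/hour

20.22


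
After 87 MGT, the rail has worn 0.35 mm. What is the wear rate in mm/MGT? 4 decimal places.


Wear rate = total wear / cumulative tonnage
Rate = 0.35 / 87
Rate = 0.0040 mm/MGT

0.0040


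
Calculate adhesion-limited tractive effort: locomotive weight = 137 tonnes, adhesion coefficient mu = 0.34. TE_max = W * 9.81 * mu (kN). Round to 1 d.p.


TE_max = W * g * mu
TE_max = 137 * 9.81 * 0.34
TE_max = 1343.97 * 0.34
TE_max = 456.9 kN

456.9


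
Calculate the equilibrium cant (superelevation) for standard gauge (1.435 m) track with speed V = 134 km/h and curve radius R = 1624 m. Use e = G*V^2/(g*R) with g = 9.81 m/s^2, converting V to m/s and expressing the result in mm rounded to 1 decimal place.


Convert speed: V = 134 / 3.6 = 37.2222 m/s
Apply formula: e = 1.435 * 37.2222^2 / (9.81 * 1624)
e = 1.435 * 1385.4938 / 15931.44
e = 0.124796 m = 124.8 mm

124.8


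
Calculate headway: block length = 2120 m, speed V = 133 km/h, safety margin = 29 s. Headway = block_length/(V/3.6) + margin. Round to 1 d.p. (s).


V = 133 / 3.6 = 36.9444 m/s
Block traversal time = 2120 / 36.9444 = 57.3835 s
Headway = 57.3835 + 29
Headway = 86.4 s

86.4


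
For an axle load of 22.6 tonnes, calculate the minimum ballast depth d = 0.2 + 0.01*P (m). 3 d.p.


d = 0.2 + 0.01 * 22.6
d = 0.2 + 0.226
d = 0.426 m

0.426


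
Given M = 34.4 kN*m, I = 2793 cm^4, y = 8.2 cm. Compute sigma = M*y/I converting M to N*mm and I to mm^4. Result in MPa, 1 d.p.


Convert units:
M = 34.4 kN*m = 34400000 N*mm
y = 8.2 cm = 82 mm
I = 2793 cm^4 = 27930000 mm^4
sigma = 34400000 * 82 / 27930000
sigma = 101.0 MPa

101.0


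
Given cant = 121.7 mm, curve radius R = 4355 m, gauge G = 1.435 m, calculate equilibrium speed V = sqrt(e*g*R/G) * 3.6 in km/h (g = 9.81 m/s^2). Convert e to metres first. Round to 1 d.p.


Convert cant: e = 121.7 mm = 0.1217 m
V_ms = sqrt(0.1217 * 9.81 * 4355 / 1.435)
V_ms = sqrt(3623.229502) = 60.1933 m/s
V = 60.1933 * 3.6 = 216.7 km/h

216.7


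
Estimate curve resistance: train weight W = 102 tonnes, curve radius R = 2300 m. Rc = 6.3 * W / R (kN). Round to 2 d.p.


Rc = 6.3 * W / R
Rc = 6.3 * 102 / 2300
Rc = 642.6 / 2300
Rc = 0.28 kN

0.28


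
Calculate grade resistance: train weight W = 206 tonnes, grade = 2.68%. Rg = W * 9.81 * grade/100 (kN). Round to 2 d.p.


Rg = W * 9.81 * grade / 100
Rg = 206 * 9.81 * 2.68 / 100
Rg = 2020.86 * 0.0268
Rg = 54.16 kN

54.16


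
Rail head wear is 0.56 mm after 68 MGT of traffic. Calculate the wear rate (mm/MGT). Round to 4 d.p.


Wear rate = total wear / cumulative tonnage
Rate = 0.56 / 68
Rate = 0.0082 mm/MGT

0.0082


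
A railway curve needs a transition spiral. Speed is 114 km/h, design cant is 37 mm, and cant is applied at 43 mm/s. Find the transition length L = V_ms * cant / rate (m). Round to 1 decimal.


Convert speed: V = 114 / 3.6 = 31.6667 m/s
L = 31.6667 * 37 / 43
L = 1171.6667 / 43
L = 27.2 m

27.2


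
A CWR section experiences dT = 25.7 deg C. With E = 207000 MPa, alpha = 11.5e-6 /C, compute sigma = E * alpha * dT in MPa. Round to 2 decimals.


sigma = E * alpha * dT
sigma = 207000 * 11.5e-6 * 25.7
sigma = 2.3805 * 25.7
sigma = 61.18 MPa

61.18


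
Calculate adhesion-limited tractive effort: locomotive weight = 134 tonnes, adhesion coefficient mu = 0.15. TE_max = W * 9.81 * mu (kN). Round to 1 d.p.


TE_max = W * g * mu
TE_max = 134 * 9.81 * 0.15
TE_max = 1314.54 * 0.15
TE_max = 197.2 kN

197.2


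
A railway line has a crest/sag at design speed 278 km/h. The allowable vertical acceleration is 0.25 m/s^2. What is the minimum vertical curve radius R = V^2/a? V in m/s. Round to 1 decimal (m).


Convert speed: V = 278 / 3.6 = 77.2222 m/s
V^2 = 5963.2716 m^2/s^2
R_v = 5963.2716 / 0.25
R_v = 23853.1 m

23853.1


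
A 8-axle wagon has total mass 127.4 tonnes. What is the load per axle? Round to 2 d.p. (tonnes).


Load per axle = total weight / number of axles
Load = 127.4 / 8
Load = 15.93 tonnes

15.93


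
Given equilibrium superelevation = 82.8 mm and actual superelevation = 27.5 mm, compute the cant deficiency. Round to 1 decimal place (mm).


Cant deficiency = equilibrium cant - actual cant
CD = 82.8 - 27.5
CD = 55.3 mm

55.3


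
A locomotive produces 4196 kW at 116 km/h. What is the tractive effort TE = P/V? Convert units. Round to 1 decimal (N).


Convert: P = 4196 kW = 4196000 W
V = 116 / 3.6 = 32.2222 m/s
TE = 4196000 / 32.2222
TE = 130220.7 N

130220.7


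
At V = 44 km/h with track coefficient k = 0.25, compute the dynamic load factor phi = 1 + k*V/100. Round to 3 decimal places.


phi = 1 + k * V / 100
phi = 1 + 0.25 * 44 / 100
phi = 1 + 0.11
phi = 1.110

1.110


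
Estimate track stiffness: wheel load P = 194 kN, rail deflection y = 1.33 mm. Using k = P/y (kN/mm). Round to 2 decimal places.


Track stiffness k = P / y
k = 194 / 1.33
k = 145.86 kN/mm

145.86


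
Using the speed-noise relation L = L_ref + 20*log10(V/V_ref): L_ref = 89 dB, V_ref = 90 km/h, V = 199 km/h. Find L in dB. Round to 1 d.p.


V/V_ref = 199 / 90 = 2.211111
log10(2.211111) = 0.344611
20 * 0.344611 = 6.8922
L = 89 + 6.8922 = 95.9 dB

95.9


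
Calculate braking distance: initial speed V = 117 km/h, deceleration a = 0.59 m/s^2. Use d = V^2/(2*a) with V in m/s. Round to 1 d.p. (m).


Convert speed: V = 117 / 3.6 = 32.5 m/s
V^2 = 1056.25
d = 1056.25 / (2 * 0.59)
d = 1056.25 / 1.18
d = 895.1 m

895.1


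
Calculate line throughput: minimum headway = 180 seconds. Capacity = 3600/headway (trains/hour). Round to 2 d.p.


Capacity = 3600 / headway
Capacity = 3600 / 180
Capacity = 20.00 trains/hour

20.00


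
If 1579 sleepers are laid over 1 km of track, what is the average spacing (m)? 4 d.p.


Spacing = 1000 m / number of sleepers
Spacing = 1000 / 1579
Spacing = 0.6333 m

0.6333


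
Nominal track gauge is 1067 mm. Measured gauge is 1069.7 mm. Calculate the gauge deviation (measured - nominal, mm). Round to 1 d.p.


Deviation = measured - nominal
Deviation = 1069.7 - 1067
Deviation = 2.7 mm

2.7


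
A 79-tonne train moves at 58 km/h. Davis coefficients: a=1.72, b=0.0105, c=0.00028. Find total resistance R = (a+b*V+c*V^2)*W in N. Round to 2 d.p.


b*V = 0.0105 * 58 = 0.609
c*V^2 = 0.00028 * 3364 = 0.94192
R_per_t = 1.72 + 0.609 + 0.94192 = 3.27092 N/t
R_total = 3.27092 * 79 = 258.40 N

258.40


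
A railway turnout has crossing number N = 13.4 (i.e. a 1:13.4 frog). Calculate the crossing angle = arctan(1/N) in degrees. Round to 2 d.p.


1/N = 1/13.4 = 0.074627
angle = arctan(0.074627) = 0.074489 rad
angle = 0.074489 * 180/pi = 4.27 degrees

4.27


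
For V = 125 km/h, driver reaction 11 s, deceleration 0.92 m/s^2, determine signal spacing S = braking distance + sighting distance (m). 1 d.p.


V = 125 / 3.6 = 34.7222 m/s
Braking distance = 34.7222^2 / (2*0.92) = 655.2352 m
Sighting distance = 34.7222 * 11 = 381.9444 m
S = 655.2352 + 381.9444 = 1037.2 m

1037.2


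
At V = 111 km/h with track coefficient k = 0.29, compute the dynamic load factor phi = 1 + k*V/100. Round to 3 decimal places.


phi = 1 + k * V / 100
phi = 1 + 0.29 * 111 / 100
phi = 1 + 0.3219
phi = 1.322

1.322


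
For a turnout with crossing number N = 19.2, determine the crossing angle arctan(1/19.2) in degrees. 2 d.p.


1/N = 1/19.2 = 0.052083
angle = arctan(0.052083) = 0.052036 rad
angle = 0.052036 * 180/pi = 2.98 degrees

2.98


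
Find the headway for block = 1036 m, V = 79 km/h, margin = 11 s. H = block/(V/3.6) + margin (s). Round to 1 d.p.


V = 79 / 3.6 = 21.9444 m/s
Block traversal time = 1036 / 21.9444 = 47.2101 s
Headway = 47.2101 + 11
Headway = 58.2 s

58.2


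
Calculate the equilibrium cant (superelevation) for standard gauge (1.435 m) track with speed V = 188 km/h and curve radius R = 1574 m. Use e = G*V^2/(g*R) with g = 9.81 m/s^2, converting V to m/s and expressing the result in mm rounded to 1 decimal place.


Convert speed: V = 188 / 3.6 = 52.2222 m/s
Apply formula: e = 1.435 * 52.2222^2 / (9.81 * 1574)
e = 1.435 * 2727.1605 / 15440.94
e = 0.253448 m = 253.4 mm

253.4


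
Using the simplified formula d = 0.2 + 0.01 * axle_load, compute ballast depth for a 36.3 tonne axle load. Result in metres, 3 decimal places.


d = 0.2 + 0.01 * 36.3
d = 0.2 + 0.363
d = 0.563 m

0.563


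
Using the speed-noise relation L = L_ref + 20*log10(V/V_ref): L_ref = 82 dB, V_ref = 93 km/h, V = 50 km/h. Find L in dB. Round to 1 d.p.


V/V_ref = 50 / 93 = 0.537634
log10(0.537634) = -0.269513
20 * -0.269513 = -5.3903
L = 82 + -5.3903 = 76.6 dB

76.6


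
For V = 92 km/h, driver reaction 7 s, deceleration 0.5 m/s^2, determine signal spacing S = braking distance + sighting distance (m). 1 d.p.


V = 92 / 3.6 = 25.5556 m/s
Braking distance = 25.5556^2 / (2*0.5) = 653.0864 m
Sighting distance = 25.5556 * 7 = 178.8889 m
S = 653.0864 + 178.8889 = 832.0 m

832.0


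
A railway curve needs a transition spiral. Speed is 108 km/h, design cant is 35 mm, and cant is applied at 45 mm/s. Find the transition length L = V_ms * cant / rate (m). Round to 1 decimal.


Convert speed: V = 108 / 3.6 = 30.0 m/s
L = 30.0 * 35 / 45
L = 1050.0 / 45
L = 23.3 m

23.3


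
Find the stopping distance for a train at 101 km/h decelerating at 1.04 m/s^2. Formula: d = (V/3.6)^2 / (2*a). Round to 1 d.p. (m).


Convert speed: V = 101 / 3.6 = 28.0556 m/s
V^2 = 787.1142
d = 787.1142 / (2 * 1.04)
d = 787.1142 / 2.08
d = 378.4 m

378.4


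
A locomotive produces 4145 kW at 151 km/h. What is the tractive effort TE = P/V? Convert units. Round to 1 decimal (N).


Convert: P = 4145 kW = 4145000 W
V = 151 / 3.6 = 41.9444 m/s
TE = 4145000 / 41.9444
TE = 98821.2 N

98821.2


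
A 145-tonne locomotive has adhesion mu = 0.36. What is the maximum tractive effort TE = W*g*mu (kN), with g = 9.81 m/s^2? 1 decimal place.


TE_max = W * g * mu
TE_max = 145 * 9.81 * 0.36
TE_max = 1422.45 * 0.36
TE_max = 512.1 kN

512.1


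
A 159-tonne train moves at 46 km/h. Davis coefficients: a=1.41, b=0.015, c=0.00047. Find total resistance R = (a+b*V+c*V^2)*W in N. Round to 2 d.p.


b*V = 0.015 * 46 = 0.69
c*V^2 = 0.00047 * 2116 = 0.99452
R_per_t = 1.41 + 0.69 + 0.99452 = 3.09452 N/t
R_total = 3.09452 * 159 = 492.03 N

492.03


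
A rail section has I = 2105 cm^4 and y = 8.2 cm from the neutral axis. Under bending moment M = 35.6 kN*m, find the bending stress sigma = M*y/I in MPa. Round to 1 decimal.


Convert units:
M = 35.6 kN*m = 35600000 N*mm
y = 8.2 cm = 82 mm
I = 2105 cm^4 = 21050000 mm^4
sigma = 35600000 * 82 / 21050000
sigma = 138.7 MPa

138.7


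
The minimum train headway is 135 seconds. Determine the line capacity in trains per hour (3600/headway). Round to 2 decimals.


Capacity = 3600 / headway
Capacity = 3600 / 135
Capacity = 26.67 trains/hour

26.67


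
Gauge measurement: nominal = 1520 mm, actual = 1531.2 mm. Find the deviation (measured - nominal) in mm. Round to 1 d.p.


Deviation = measured - nominal
Deviation = 1531.2 - 1520
Deviation = 11.2 mm

11.2


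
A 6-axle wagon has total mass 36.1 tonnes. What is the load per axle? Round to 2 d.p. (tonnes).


Load per axle = total weight / number of axles
Load = 36.1 / 6
Load = 6.02 tonnes

6.02


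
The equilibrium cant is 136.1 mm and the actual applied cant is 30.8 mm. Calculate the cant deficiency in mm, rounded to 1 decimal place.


Cant deficiency = equilibrium cant - actual cant
CD = 136.1 - 30.8
CD = 105.3 mm

105.3


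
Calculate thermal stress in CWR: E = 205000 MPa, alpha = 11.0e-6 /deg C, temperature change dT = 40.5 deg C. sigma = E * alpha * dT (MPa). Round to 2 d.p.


sigma = E * alpha * dT
sigma = 205000 * 11.0e-6 * 40.5
sigma = 2.255 * 40.5
sigma = 91.33 MPa

91.33


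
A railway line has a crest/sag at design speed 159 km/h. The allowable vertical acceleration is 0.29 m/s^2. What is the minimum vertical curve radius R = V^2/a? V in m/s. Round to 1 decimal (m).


Convert speed: V = 159 / 3.6 = 44.1667 m/s
V^2 = 1950.6944 m^2/s^2
R_v = 1950.6944 / 0.29
R_v = 6726.5 m

6726.5


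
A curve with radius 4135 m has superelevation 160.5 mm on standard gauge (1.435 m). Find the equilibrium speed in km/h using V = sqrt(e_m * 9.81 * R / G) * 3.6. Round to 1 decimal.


Convert cant: e = 160.5 mm = 0.1605 m
V_ms = sqrt(0.1605 * 9.81 * 4135 / 1.435)
V_ms = sqrt(4536.988275) = 67.3572 m/s
V = 67.3572 * 3.6 = 242.5 km/h

242.5


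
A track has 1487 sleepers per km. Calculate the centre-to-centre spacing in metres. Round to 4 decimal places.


Spacing = 1000 m / number of sleepers
Spacing = 1000 / 1487
Spacing = 0.6725 m

0.6725


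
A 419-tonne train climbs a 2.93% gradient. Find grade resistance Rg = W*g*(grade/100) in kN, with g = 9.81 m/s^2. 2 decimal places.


Rg = W * 9.81 * grade / 100
Rg = 419 * 9.81 * 2.93 / 100
Rg = 4110.39 * 0.0293
Rg = 120.43 kN

120.43


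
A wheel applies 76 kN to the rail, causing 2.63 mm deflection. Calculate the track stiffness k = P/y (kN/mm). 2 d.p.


Track stiffness k = P / y
k = 76 / 2.63
k = 28.90 kN/mm

28.90


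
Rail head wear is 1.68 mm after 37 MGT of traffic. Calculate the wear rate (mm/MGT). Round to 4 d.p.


Wear rate = total wear / cumulative tonnage
Rate = 1.68 / 37
Rate = 0.0454 mm/MGT

0.0454


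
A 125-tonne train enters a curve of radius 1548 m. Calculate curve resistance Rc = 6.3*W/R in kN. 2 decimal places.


Rc = 6.3 * W / R
Rc = 6.3 * 125 / 1548
Rc = 787.5 / 1548
Rc = 0.51 kN

0.51


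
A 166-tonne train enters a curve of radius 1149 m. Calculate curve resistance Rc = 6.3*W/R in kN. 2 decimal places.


Rc = 6.3 * W / R
Rc = 6.3 * 166 / 1149
Rc = 1045.8 / 1149
Rc = 0.91 kN

0.91


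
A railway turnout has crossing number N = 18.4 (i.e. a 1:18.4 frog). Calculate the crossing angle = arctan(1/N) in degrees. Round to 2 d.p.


1/N = 1/18.4 = 0.054348
angle = arctan(0.054348) = 0.054294 rad
angle = 0.054294 * 180/pi = 3.11 degrees

3.11


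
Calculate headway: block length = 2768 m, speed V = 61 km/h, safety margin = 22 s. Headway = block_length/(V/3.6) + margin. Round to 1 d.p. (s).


V = 61 / 3.6 = 16.9444 m/s
Block traversal time = 2768 / 16.9444 = 163.3574 s
Headway = 163.3574 + 22
Headway = 185.4 s

185.4


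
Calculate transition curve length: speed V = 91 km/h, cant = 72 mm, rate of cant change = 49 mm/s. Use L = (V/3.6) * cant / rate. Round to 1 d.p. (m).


Convert speed: V = 91 / 3.6 = 25.2778 m/s
L = 25.2778 * 72 / 49
L = 1820.0 / 49
L = 37.1 m

37.1


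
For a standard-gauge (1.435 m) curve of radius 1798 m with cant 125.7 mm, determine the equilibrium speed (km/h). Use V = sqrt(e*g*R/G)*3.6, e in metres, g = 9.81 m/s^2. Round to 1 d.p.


Convert cant: e = 125.7 mm = 0.1257 m
V_ms = sqrt(0.1257 * 9.81 * 1798 / 1.435)
V_ms = sqrt(1545.048339) = 39.3071 m/s
V = 39.3071 * 3.6 = 141.5 km/h

141.5


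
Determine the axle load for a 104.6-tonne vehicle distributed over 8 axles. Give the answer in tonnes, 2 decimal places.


Load per axle = total weight / number of axles
Load = 104.6 / 8
Load = 13.08 tonnes

13.08


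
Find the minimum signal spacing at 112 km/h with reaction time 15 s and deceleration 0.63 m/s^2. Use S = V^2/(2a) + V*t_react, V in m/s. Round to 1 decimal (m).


V = 112 / 3.6 = 31.1111 m/s
Braking distance = 31.1111^2 / (2*0.63) = 768.1756 m
Sighting distance = 31.1111 * 15 = 466.6667 m
S = 768.1756 + 466.6667 = 1234.8 m

1234.8


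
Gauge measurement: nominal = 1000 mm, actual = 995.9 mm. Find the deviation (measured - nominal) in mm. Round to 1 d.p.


Deviation = measured - nominal
Deviation = 995.9 - 1000
Deviation = -4.1 mm

-4.1


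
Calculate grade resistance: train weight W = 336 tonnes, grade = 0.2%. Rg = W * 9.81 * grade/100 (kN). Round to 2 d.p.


Rg = W * 9.81 * grade / 100
Rg = 336 * 9.81 * 0.2 / 100
Rg = 3296.16 * 0.002
Rg = 6.59 kN

6.59


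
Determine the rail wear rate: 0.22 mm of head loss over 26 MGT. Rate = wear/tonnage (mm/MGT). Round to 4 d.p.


Wear rate = total wear / cumulative tonnage
Rate = 0.22 / 26
Rate = 0.0085 mm/MGT

0.0085


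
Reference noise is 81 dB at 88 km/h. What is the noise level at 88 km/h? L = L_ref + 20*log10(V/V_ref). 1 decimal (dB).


V/V_ref = 88 / 88 = 1.0
log10(1.0) = 0.0
20 * 0.0 = 0.0
L = 81 + 0.0 = 81.0 dB

81.0


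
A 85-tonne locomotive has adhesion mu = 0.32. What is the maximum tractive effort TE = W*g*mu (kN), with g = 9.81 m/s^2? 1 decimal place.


TE_max = W * g * mu
TE_max = 85 * 9.81 * 0.32
TE_max = 833.85 * 0.32
TE_max = 266.8 kN

266.8


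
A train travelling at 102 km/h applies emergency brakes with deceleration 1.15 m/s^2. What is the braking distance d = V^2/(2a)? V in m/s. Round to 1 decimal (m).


Convert speed: V = 102 / 3.6 = 28.3333 m/s
V^2 = 802.7778
d = 802.7778 / (2 * 1.15)
d = 802.7778 / 2.3
d = 349.0 m

349.0


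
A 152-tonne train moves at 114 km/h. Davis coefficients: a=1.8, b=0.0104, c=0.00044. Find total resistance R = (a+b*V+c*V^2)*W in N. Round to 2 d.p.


b*V = 0.0104 * 114 = 1.1856
c*V^2 = 0.00044 * 12996 = 5.71824
R_per_t = 1.8 + 1.1856 + 5.71824 = 8.70384 N/t
R_total = 8.70384 * 152 = 1322.98 N

1322.98


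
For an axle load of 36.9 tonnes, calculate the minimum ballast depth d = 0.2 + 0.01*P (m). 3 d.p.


d = 0.2 + 0.01 * 36.9
d = 0.2 + 0.369
d = 0.569 m

0.569


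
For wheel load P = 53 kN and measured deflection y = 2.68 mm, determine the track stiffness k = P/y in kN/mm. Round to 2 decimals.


Track stiffness k = P / y
k = 53 / 2.68
k = 19.78 kN/mm

19.78


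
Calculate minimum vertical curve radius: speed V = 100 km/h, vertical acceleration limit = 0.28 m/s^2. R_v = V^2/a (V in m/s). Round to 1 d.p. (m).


Convert speed: V = 100 / 3.6 = 27.7778 m/s
V^2 = 771.6049 m^2/s^2
R_v = 771.6049 / 0.28
R_v = 2755.7 m

2755.7


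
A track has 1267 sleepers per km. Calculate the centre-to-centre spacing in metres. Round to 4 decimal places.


Spacing = 1000 m / number of sleepers
Spacing = 1000 / 1267
Spacing = 0.7893 m

0.7893


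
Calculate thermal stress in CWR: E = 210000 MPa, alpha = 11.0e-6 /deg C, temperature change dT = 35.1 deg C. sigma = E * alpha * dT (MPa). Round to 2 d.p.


sigma = E * alpha * dT
sigma = 210000 * 11.0e-6 * 35.1
sigma = 2.31 * 35.1
sigma = 81.08 MPa

81.08


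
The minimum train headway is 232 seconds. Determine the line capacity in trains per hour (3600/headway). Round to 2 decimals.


Capacity = 3600 / headway
Capacity = 3600 / 232
Capacity = 15.52 trains/hour

15.52


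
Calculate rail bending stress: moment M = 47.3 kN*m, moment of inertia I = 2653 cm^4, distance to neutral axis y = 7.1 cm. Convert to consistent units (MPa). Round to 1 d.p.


Convert units:
M = 47.3 kN*m = 47300000 N*mm
y = 7.1 cm = 71 mm
I = 2653 cm^4 = 26530000 mm^4
sigma = 47300000 * 71 / 26530000
sigma = 126.6 MPa

126.6


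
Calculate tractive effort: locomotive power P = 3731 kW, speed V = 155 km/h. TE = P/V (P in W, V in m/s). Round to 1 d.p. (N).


Convert: P = 3731 kW = 3731000 W
V = 155 / 3.6 = 43.0556 m/s
TE = 3731000 / 43.0556
TE = 86655.5 N

86655.5
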